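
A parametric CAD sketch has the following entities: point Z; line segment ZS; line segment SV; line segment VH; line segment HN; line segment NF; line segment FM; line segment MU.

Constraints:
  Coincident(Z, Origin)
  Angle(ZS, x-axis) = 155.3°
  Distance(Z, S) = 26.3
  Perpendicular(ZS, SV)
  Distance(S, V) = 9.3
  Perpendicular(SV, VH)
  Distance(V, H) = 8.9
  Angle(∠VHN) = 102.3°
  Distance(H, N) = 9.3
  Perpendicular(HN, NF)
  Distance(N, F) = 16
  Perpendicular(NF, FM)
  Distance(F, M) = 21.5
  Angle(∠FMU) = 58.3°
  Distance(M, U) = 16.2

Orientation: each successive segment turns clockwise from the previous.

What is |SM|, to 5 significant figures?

20.108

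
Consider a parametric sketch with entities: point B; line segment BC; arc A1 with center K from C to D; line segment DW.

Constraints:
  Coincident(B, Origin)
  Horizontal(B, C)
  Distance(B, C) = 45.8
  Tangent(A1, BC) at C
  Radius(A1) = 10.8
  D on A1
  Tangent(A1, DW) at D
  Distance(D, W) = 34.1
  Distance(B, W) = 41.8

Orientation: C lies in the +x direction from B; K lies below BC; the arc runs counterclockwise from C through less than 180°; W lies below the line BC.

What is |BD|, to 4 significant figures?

36.65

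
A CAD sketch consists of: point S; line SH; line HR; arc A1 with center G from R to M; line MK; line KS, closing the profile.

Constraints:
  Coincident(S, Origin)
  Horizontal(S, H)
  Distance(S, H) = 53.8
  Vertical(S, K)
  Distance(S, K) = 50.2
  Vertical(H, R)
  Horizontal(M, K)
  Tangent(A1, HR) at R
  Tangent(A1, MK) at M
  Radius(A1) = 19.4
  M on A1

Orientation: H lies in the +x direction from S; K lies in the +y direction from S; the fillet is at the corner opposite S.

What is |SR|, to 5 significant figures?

61.993

S is at the origin; S and H share the same y with |SH| = 53.8 and H on the +x side, so H = (53.800, 0.0000). S and K share the same x with |SK| = 50.2 and K on the +y side, so K = (0.0000, 50.200). The virtual corner opposite S is at (53.800, 50.200). The tangent condition forces GR to be normal to HR and A1 meets MK tangentially, so GM is at right angles to MK, with radius 19.4, so the center G sits 19.4 in from both sides at G = (34.400, 30.800). That places the tangent points at R = (53.800, 30.800) on HR and M = (34.400, 50.200) on MK. Then |SR| = |R − S| = 61.993.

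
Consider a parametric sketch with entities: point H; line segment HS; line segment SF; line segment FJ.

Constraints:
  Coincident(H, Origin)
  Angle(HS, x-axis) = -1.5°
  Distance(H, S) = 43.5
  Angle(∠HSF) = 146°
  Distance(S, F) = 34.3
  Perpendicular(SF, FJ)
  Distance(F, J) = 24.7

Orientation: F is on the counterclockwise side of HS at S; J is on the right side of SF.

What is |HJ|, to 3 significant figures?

85.8

∠HSF = 146.0°, so SF runs at -1.5° + (180° − 146.0°) = 32.5° from the x-axis; with |SF| = 34.3, F = S + 34.3·(cos 32.5°, sin 32.5°) = (72.4, 17.3). SF ⟂ FJ; with |FJ| = 24.7 on the right of SF, J = F + 24.7·(0.537, -0.843) = (85.7, -3.54). Then |HJ| = |J − H| = 85.8.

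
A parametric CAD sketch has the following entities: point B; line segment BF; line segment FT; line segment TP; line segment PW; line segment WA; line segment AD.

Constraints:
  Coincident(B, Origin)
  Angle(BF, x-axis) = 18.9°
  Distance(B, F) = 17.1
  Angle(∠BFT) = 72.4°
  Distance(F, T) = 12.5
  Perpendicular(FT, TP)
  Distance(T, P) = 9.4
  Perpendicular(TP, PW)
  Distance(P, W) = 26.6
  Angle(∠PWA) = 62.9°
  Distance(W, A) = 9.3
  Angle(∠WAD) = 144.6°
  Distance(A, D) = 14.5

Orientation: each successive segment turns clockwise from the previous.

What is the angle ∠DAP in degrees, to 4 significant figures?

47.81°

∠PWA = 62.9° gives WA at -25.80° from the x-axis; with |WA| = 9.3, A = (14.83, 15.37). ∠WAD = 144.6° gives AD at -61.20° from the x-axis; with |AD| = 14.5, D = (21.82, 2.668). Then cos ∠DAP = AD·AP / (|AD||AP|), giving 47.81°.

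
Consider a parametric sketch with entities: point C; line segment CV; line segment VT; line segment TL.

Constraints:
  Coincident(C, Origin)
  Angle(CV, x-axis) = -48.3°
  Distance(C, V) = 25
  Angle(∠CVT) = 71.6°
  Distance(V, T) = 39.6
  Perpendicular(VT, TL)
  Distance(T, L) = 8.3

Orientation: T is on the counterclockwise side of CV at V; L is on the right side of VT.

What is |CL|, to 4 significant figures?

45.06

C is at the origin; CV runs at -48.3° with length 25.0, so V = 25.0·(cos -48.3°, sin -48.3°) = (16.63, -18.67). ∠CVT = 71.6°, so VT runs at -48.3° + (180° − 71.6°) = 60.10° from the x-axis; with |VT| = 39.6, T = V + 39.6·(cos 60.10°, sin 60.10°) = (36.37, 15.66). VT is perpendicular to TL; with |TL| = 8.3 on the right of VT, L = T + 8.3·(0.8669, -0.4985) = (43.57, 11.53). Then |CL| = |L − C| = 45.06.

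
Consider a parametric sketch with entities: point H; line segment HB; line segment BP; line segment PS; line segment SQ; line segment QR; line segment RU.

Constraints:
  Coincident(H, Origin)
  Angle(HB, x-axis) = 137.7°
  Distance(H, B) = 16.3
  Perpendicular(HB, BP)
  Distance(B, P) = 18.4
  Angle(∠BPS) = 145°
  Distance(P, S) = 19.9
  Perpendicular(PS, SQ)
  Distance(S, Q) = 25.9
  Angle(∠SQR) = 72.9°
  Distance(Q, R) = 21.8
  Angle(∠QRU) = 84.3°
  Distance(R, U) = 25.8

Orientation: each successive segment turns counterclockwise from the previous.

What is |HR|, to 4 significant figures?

6.513

H is at the origin; HB runs at 137.7° with length 16.3, so B = (-12.06, 10.97). HB ⟂ BP, so BP runs at -132.3°; with |BP| = 18.4, P = (-24.44, -2.639). ∠BPS = 145.0° gives PS at -97.30° from the x-axis; with |PS| = 19.9, S = (-26.97, -22.38). PS ⟂ SQ, so SQ runs at -7.300°; with |SQ| = 25.9, Q = (-1.278, -25.67). ∠SQR = 72.9° gives QR at 99.80° from the x-axis; with |QR| = 21.8, R = (-4.989, -4.187). Then |HR| = |R − H| = 6.513.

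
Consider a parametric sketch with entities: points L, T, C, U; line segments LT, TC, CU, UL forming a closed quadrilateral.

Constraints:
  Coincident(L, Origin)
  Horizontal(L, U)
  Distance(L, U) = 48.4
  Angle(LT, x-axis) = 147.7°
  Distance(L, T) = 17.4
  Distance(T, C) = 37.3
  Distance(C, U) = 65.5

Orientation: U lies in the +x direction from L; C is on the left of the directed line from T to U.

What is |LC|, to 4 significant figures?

43.73

L is at the origin; LU is horizontal with |LU| = 48.4 and U in +x, so U = (48.4, 0). LT runs at 147.7° with |LT| = 17.4, so T = (-14.71, 9.298). C is determined by |TC| = 37.3 and |CU| = 65.5 together: it lies at the intersection of circle(T, 37.3) and circle(U, 65.5). With |TU| = 63.79, the foot of the radical line on TU is 9.171 from T and the perpendicular offset is √(37.3² − 9.171²) = 36.15. Taking the left-of-TU solution: C = (-0.3643, 43.73).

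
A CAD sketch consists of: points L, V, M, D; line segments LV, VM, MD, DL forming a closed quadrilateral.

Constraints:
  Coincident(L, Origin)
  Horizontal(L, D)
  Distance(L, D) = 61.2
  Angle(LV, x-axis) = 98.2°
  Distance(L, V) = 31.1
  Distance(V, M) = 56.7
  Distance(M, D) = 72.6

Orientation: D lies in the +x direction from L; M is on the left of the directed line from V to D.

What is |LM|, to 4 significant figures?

78.37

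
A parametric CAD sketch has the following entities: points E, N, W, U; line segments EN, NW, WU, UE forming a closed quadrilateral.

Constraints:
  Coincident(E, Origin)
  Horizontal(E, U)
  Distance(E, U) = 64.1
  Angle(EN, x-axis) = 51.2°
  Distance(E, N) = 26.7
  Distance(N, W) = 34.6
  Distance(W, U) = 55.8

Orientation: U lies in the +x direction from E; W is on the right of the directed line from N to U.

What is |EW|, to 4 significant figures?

16.40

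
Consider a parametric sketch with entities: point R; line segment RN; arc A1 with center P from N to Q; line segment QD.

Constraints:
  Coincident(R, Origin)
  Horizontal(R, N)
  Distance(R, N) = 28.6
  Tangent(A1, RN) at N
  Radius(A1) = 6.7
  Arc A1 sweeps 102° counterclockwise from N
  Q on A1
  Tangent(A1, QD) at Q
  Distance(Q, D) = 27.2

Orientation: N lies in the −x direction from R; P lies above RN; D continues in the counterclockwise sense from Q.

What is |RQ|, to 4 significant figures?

23.48

R is at the origin; R and N share the same y with |RN| = 28.6 and N on the −x side, so N = (-28.60, 0.000). Tangency of A1 to RN means the radius PN is perpendicular to RN, so P = N + (0, 6.7) = (-28.60, 6.700). On A1, N sits at bearing -90° from P; a 102° counterclockwise sweep puts Q at bearing 12°, so Q = P + 6.7·(cos 12°, sin 12°) = (-22.05, 8.093). Then |RQ| = |Q − R| = 23.48.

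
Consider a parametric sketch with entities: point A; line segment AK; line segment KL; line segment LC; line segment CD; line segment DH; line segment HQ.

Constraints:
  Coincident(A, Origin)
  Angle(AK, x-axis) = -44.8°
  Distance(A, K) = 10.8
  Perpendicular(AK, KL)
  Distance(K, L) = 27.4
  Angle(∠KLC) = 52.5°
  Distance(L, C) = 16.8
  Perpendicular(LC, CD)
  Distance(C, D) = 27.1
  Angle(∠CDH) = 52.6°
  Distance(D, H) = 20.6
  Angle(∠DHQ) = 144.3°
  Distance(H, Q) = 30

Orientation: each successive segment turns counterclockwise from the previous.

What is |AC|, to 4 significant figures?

17.36

A is at the origin; AK runs at -44.8° with length 10.8, so K = (7.663, -7.610). AK ⟂ KL, so KL runs at 45.20°; with |KL| = 27.4, L = (26.97, 11.83). ∠KLC = 52.5° gives LC at 172.7° from the x-axis; with |LC| = 16.8, C = (10.31, 13.97). Then |AC| = |C − A| = 17.36.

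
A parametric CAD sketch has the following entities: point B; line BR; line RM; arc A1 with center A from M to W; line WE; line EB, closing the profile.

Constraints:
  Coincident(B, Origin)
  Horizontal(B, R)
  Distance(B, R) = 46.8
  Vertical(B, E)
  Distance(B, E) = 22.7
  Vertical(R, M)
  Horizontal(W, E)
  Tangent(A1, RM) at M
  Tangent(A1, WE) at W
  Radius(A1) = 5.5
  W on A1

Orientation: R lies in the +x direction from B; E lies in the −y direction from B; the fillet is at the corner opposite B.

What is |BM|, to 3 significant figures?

49.9

B is at the origin; B and R share the same y with |BR| = 46.8 and R on the +x side, so R = (46.8, 0.00). B and E share the same x with |BE| = 22.7 and E on the −y side, so E = (0.00, -22.7). The virtual corner opposite B is at (46.8, -22.7). A1 meets RM tangentially, so AM is at right angles to RM and A1 meets WE tangentially, so AW is at right angles to WE, with radius 5.5, so the center A sits 5.5 in from both sides at A = (41.3, -17.2). That places the tangent points at M = (46.8, -17.2) on RM and W = (41.3, -22.7) on WE. Then |BM| = |M − B| = 49.9.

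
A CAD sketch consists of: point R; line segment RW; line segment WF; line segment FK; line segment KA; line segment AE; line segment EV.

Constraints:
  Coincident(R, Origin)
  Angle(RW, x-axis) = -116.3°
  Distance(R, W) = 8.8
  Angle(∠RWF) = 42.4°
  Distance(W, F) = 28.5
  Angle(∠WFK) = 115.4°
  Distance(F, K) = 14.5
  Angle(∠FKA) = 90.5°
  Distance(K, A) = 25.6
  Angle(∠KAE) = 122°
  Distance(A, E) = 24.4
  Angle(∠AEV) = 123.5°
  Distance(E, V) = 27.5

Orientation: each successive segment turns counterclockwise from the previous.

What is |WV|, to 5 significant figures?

18.837

R is at the origin; RW runs at -116.3° with length 8.8, so W = (-3.8990, -7.8891). ∠RWF = 42.4° gives WF at 21.300° from the x-axis; with |WF| = 28.5, F = (22.654, 2.4636). ∠WFK = 115.4° gives FK at 85.900° from the x-axis; with |FK| = 14.5, K = (23.691, 16.926). ∠FKA = 90.5° gives KA at 175.40° from the x-axis; with |KA| = 25.6, A = (-1.8267, 18.980). ∠KAE = 122.0° gives AE at -126.60° from the x-axis; with |AE| = 24.4, E = (-16.375, -0.60918). ∠AEV = 123.5° gives EV at -70.100° from the x-axis; with |EV| = 27.5, V = (-7.0141, -26.467). Then |WV| = |V − W| = 18.837.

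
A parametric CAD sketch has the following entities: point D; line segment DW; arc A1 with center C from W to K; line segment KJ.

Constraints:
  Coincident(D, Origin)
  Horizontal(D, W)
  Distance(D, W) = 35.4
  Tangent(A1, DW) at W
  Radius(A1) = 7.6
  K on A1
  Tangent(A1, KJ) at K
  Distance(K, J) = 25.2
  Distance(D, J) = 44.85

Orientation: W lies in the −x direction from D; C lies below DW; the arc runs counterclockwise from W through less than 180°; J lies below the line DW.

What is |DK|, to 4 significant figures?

43.55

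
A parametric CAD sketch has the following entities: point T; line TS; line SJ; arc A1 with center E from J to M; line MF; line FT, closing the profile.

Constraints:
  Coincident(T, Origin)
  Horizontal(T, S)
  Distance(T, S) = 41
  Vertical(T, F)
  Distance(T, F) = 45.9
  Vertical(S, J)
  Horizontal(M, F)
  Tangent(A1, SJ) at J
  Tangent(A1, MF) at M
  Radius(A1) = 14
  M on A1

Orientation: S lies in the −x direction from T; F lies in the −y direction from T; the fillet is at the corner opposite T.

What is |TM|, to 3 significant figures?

53.3

T is at the origin; TS is horizontal with |TS| = 41.0 and S on the −x side, so S = (-41.0, 0.00). T and F share the same x with |TF| = 45.9 and F on the −y side, so F = (0.00, -45.9). The virtual corner opposite T is at (-41.0, -45.9). Tangency of A1 to SJ means the radius EJ is perpendicular to SJ and tangency of A1 to MF means the radius EM is perpendicular to MF, with radius 14.0, so the center E sits 14.0 in from both sides at E = (-27.0, -31.9). That places the tangent points at J = (-41.0, -31.9) on SJ and M = (-27.0, -45.9) on MF. Then |TM| = |M − T| = 53.3.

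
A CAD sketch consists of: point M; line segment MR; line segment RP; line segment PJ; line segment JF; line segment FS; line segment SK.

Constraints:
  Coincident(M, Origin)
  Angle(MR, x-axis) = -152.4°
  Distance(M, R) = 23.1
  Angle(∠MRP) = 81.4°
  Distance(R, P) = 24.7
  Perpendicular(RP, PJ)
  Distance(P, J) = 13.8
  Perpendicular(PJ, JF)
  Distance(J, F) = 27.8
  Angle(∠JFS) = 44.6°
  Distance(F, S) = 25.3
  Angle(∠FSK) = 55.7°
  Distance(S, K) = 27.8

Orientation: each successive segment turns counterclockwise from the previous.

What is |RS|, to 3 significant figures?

15.4

M is at the origin; MR runs at -152.4° with length 23.1, so R = (-20.5, -10.7). ∠MRP = 81.4° gives RP at -53.8° from the x-axis; with |RP| = 24.7, P = (-5.88, -30.6). The perpendicularity gives PJ at right angles to RP, so PJ runs at 36.2°; with |PJ| = 13.8, J = (5.25, -22.5). PJ ⟂ JF, so JF runs at 126°; with |JF| = 27.8, F = (-11.2, -0.0502). ∠JFS = 44.6° gives FS at -98.4° from the x-axis; with |FS| = 25.3, S = (-14.9, -25.1). Then |RS| = |S − R| = 15.4.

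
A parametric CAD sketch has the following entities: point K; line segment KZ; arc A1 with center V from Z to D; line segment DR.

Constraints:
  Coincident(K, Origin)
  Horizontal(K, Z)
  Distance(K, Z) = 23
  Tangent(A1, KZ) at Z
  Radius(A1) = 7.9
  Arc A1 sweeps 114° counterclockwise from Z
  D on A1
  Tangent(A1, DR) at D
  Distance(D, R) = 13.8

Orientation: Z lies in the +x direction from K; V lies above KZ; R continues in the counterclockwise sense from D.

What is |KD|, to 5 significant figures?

32.196

K is at the origin; K and Z share the same y with |KZ| = 23.0 and Z on the +x side, so Z = (23.000, 0.0000). Tangency of A1 to KZ means the radius VZ is perpendicular to KZ, so V = Z + (0, 7.9) = (23.000, 7.9000). On A1, Z sits at bearing -90° from V; a 114° counterclockwise sweep puts D at bearing 24°, so D = V + 7.9·(cos 24°, sin 24°) = (30.217, 11.113). Then |KD| = |D − K| = 32.196.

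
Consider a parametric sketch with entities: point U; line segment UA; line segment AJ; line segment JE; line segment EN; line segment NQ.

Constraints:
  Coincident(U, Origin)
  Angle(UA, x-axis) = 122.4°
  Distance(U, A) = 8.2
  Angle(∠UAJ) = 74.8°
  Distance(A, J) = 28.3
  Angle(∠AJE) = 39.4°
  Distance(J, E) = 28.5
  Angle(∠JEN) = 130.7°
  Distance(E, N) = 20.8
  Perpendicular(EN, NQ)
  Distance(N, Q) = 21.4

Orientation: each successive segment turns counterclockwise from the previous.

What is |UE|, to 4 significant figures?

10.98

∠UAJ = 74.8° gives AJ at -132.4° from the x-axis; with |AJ| = 28.3, J = (-23.48, -13.97). ∠AJE = 39.4° gives JE at 8.200° from the x-axis; with |JE| = 28.5, E = (4.732, -9.910). Then |UE| = |E − U| = 10.98.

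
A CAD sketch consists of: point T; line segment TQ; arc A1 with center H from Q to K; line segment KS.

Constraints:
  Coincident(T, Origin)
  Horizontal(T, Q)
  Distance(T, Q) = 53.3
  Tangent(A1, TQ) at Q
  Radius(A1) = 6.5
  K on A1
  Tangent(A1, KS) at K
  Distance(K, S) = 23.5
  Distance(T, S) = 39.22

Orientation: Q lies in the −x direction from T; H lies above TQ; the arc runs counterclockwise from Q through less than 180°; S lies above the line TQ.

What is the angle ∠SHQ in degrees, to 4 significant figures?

125.3°

T is at the origin; TQ is horizontal with |TQ| = 53.3 and Q on the −x side, so Q = (-53.30, 0.000). A1 meets TQ tangentially, so HQ is at right angles to TQ, so H = Q + (0, 6.5) = (-53.30, 6.500). Since HK ⟂ KS (tangency), |HS| = √(6.5² + 23.5²) = 24.38 regardless of where K sits on A1. So S lies on both circle(T, 39.22) and circle(H, 24.38); the above-TQ intersection is S = (-33.39, 20.57). K is the foot of the tangent from S: K = (-48.27, 2.385).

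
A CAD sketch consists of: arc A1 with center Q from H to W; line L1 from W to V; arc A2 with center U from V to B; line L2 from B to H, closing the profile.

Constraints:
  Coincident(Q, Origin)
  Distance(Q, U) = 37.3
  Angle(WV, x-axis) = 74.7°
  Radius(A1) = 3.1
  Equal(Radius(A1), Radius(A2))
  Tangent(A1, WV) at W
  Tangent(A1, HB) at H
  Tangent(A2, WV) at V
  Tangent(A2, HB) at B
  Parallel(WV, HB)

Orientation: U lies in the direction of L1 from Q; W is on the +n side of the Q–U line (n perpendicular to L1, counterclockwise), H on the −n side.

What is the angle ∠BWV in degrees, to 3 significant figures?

9.44°

Tangency of A1 to both parallel lines with radius 3.1 puts W and H at Q ± 3.1·n: W = (-2.99, 0.818), H = (2.99, -0.818). Equal radii place V and B the same way about U: V = U + 3.1·n = (6.85, 36.8), B = U − 3.1·n = (12.8, 35.2). Then cos ∠BWV = WB·WV / (|WB||WV|), giving 9.44°.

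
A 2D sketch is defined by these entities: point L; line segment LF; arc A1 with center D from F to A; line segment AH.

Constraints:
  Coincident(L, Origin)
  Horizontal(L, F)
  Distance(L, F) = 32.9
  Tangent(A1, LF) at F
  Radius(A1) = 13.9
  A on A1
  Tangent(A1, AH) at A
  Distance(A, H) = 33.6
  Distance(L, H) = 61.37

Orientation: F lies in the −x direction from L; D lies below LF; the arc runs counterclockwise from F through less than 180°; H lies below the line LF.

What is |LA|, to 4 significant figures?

49.59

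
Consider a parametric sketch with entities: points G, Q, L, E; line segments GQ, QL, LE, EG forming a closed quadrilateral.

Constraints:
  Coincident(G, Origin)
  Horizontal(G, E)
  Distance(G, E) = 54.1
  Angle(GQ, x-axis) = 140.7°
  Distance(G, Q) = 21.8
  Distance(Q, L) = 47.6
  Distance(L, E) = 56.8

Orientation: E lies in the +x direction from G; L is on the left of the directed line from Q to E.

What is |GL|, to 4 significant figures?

48.78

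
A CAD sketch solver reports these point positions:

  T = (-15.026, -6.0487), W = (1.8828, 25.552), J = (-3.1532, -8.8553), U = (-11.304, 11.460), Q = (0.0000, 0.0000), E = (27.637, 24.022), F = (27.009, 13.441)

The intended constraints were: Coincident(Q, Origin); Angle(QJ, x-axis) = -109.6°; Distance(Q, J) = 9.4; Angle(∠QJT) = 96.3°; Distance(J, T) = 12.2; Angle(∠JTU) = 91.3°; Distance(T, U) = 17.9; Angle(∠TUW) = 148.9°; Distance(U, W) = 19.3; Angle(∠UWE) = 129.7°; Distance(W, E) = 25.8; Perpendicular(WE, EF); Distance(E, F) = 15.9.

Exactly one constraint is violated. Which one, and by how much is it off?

Distance(E, F) = 15.9 — off by 5.30.

Q = (0.00, 0.00) ✓; QJ at -109.6° ✓; |QJ| = 9.400 ✓; ∠QJT = 96.30° ✓; |JT| = 12.20 ✓; ∠JTU = 91.30° ✓; |TU| = 17.90 ✓; ∠TUW = 148.9° ✓; |UW| = 19.30 ✓; ∠UWE = 129.7° ✓; |WE| = 25.80 ✓; ∠(WE, EF) = 90.00° ✓; |EF| = 10.60 ✗.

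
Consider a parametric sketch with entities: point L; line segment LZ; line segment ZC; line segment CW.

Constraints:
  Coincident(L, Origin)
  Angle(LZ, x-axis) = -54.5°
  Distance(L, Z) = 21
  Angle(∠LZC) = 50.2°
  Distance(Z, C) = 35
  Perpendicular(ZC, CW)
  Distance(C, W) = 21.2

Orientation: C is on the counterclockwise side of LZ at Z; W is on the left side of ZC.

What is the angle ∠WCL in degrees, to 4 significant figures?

53.19°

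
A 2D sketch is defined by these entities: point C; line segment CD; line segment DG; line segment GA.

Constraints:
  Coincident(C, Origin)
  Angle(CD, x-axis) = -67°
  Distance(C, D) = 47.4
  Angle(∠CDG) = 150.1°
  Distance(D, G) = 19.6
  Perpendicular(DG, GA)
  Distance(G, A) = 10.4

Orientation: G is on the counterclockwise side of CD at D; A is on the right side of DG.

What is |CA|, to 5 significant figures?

69.580

C is at the origin; CD runs at -67.0° with length 47.4, so D = 47.4·(cos -67.0°, sin -67.0°) = (18.521, -43.632). ∠CDG = 150.1°, so DG runs at -67.0° + (180° − 150.1°) = -37.100° from the x-axis; with |DG| = 19.6, G = D + 19.6·(cos -37.100°, sin -37.100°) = (34.153, -55.455). DG is perpendicular to GA; with |GA| = 10.4 on the right of DG, A = G + 10.4·(-0.60321, -0.79758) = (27.880, -63.750). Then |CA| = |A − C| = 69.580.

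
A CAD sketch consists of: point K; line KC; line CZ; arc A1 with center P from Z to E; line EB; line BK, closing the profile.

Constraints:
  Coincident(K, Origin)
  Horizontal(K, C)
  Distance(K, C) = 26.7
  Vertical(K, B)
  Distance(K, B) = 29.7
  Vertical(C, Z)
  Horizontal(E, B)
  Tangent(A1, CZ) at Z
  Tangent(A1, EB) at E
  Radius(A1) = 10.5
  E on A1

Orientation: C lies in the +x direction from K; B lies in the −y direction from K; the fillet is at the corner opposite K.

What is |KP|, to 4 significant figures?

25.12

K is at the origin; K and C share the same y with |KC| = 26.7 and C on the +x side, so C = (26.70, 0.000). K and B share the same x with |KB| = 29.7 and B on the −y side, so B = (0.000, -29.70). The virtual corner opposite K is at (26.70, -29.70). Since A1 is tangent to CZ there, PZ ⟂ CZ and A1 meets EB tangentially, so PE is at right angles to EB, with radius 10.5, so the center P sits 10.5 in from both sides at P = (16.20, -19.20). Then |KP| = |P − K| = 25.12.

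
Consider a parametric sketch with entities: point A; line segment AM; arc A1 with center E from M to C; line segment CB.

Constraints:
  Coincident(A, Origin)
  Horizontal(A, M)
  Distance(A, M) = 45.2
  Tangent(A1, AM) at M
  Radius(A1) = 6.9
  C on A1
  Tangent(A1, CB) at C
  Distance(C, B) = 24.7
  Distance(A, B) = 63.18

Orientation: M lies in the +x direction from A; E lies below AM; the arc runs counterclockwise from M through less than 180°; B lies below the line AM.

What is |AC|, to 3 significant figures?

41.4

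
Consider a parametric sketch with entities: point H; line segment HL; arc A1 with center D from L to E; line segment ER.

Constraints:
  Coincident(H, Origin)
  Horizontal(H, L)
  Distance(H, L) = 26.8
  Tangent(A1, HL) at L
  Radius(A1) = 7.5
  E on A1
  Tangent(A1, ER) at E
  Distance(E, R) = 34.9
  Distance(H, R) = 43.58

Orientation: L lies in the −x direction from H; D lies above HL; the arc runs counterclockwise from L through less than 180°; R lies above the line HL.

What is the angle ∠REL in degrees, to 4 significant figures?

138.9°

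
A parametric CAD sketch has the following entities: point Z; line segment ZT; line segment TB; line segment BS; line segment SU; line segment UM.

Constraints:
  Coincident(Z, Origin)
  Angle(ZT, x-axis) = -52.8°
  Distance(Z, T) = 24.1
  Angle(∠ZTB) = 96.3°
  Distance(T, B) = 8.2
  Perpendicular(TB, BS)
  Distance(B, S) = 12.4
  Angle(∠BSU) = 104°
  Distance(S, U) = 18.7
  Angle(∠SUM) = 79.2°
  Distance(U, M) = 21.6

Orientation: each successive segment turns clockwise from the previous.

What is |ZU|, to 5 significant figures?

10.135

Z is at the origin; ZT runs at -52.8° with length 24.1, so T = (14.571, -19.196). ∠ZTB = 96.3° gives TB at -136.50° from the x-axis; with |TB| = 8.2, B = (8.6228, -24.841). TB is perpendicular to BS, so BS runs at 133.50°; with |BS| = 12.4, S = (0.087172, -15.846). ∠BSU = 104.0° gives SU at 57.500° from the x-axis; with |SU| = 18.7, U = (10.135, -0.074816). Then |ZU| = |U − Z| = 10.135.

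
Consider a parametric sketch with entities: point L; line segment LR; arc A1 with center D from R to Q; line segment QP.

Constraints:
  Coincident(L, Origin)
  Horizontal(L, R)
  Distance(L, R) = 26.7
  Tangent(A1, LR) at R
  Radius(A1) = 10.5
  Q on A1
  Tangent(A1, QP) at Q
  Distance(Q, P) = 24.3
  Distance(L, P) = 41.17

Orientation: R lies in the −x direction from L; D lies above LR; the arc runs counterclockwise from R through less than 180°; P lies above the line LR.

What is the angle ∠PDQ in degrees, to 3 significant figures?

66.6°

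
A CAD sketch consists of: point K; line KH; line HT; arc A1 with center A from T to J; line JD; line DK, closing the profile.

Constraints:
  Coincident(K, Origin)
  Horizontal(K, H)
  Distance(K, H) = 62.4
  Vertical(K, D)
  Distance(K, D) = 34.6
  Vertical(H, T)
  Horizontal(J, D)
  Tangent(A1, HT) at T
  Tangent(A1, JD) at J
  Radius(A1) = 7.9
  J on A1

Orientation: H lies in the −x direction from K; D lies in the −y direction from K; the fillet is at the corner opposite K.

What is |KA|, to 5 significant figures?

60.689

K is at the origin; KH is horizontal with |KH| = 62.4 and H on the −x side, so H = (-62.400, 0.0000). KD is vertical with |KD| = 34.6 and D on the −y side, so D = (0.0000, -34.600). The virtual corner opposite K is at (-62.400, -34.600). A1 meets HT tangentially, so AT is at right angles to HT and tangency of A1 to JD means the radius AJ is perpendicular to JD, with radius 7.9, so the center A sits 7.9 in from both sides at A = (-54.500, -26.700). Then |KA| = |A − K| = 60.689.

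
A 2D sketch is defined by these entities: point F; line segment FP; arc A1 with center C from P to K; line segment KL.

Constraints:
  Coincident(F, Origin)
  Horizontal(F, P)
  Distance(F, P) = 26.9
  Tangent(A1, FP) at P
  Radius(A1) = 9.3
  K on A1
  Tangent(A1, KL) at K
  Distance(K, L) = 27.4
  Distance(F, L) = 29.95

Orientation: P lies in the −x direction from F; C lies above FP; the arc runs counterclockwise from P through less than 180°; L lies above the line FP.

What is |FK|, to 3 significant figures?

19.3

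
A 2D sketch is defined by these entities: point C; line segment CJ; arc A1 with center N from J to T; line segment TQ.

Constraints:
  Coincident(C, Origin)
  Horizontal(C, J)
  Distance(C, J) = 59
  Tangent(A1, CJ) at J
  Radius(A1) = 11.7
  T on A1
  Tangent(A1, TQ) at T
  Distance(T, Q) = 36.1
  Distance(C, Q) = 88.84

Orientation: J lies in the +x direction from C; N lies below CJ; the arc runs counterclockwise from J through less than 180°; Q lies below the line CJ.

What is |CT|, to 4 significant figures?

54.54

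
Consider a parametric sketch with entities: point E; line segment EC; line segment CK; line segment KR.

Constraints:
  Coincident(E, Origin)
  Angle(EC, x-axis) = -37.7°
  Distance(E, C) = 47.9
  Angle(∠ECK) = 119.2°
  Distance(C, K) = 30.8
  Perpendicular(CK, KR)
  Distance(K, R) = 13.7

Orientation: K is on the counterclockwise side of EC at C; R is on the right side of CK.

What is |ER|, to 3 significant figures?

77.6

E is at the origin; EC runs at -37.7° with length 47.9, so C = 47.9·(cos -37.7°, sin -37.7°) = (37.9, -29.3). ∠ECK = 119.2°, so CK runs at -37.7° + (180° − 119.2°) = 23.1° from the x-axis; with |CK| = 30.8, K = C + 30.8·(cos 23.1°, sin 23.1°) = (66.2, -17.2). CK is perpendicular to KR; with |KR| = 13.7 on the right of CK, R = K + 13.7·(0.392, -0.920) = (71.6, -29.8). Then |ER| = |R − E| = 77.6.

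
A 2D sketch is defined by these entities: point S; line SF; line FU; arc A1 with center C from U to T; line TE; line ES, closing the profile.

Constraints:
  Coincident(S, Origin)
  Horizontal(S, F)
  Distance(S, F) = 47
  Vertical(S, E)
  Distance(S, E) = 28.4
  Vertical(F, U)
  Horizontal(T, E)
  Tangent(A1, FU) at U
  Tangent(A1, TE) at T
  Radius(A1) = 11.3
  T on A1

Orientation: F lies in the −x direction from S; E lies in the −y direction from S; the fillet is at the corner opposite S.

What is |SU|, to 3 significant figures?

50.0

S is at the origin; S and F share the same y with |SF| = 47.0 and F on the −x side, so F = (-47.0, 0.00). S and E share the same x with |SE| = 28.4 and E on the −y side, so E = (0.00, -28.4). The virtual corner opposite S is at (-47.0, -28.4). Tangency of A1 to FU means the radius CU is perpendicular to FU and since A1 is tangent to TE there, CT ⟂ TE, with radius 11.3, so the center C sits 11.3 in from both sides at C = (-35.7, -17.1). That places the tangent points at U = (-47.0, -17.1) on FU and T = (-35.7, -28.4) on TE. Then |SU| = |U − S| = 50.0.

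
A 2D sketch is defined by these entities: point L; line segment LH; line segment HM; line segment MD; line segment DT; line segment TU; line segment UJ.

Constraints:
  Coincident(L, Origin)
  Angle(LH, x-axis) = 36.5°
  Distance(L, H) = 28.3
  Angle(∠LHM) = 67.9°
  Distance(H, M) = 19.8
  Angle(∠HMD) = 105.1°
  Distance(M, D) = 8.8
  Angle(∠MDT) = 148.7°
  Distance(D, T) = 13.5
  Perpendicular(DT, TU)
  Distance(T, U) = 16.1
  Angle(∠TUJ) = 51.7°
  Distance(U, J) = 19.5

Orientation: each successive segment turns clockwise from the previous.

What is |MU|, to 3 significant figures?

24.0

L is at the origin; LH runs at 36.5° with length 28.3, so H = (22.7, 16.8). ∠LHM = 67.9° gives HM at -75.6° from the x-axis; with |HM| = 19.8, M = (27.7, -2.34). ∠HMD = 105.1° gives MD at -150° from the x-axis; with |MD| = 8.8, D = (20.0, -6.68). ∠MDT = 148.7° gives DT at 178° from the x-axis; with |DT| = 13.5, T = (6.52, -6.25). DT is perpendicular to TU, so TU runs at 88.2°; with |TU| = 16.1, U = (7.03, 9.84). Then |MU| = |U − M| = 24.0.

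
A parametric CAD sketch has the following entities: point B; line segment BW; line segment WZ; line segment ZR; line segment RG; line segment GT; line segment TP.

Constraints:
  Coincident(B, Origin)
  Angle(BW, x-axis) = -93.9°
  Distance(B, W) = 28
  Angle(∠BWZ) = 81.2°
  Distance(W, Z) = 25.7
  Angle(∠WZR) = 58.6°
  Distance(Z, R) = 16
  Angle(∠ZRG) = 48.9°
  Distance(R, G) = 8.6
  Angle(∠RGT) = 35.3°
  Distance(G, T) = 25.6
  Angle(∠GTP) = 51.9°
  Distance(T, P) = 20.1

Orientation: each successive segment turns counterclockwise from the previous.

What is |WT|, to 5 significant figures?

40.927

B is at the origin; BW runs at -93.9° with length 28.0, so W = (-1.9044, -27.935). ∠BWZ = 81.2° gives WZ at 4.9000° from the x-axis; with |WZ| = 25.7, Z = (23.702, -25.740). ∠WZR = 58.6° gives ZR at 126.30° from the x-axis; with |ZR| = 16.0, R = (14.229, -12.845). ∠ZRG = 48.9° gives RG at -102.60° from the x-axis; with |RG| = 8.6, G = (12.353, -21.238). ∠RGT = 35.3° gives GT at 42.100° from the x-axis; with |GT| = 25.6, T = (31.348, -4.0751). Then |WT| = |T − W| = 40.927.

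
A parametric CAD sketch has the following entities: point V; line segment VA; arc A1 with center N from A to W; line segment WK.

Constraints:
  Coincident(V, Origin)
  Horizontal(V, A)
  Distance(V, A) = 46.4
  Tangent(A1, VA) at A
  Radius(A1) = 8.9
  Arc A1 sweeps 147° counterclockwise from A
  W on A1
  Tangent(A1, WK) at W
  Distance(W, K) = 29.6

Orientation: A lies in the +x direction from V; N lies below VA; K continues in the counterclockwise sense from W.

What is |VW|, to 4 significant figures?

44.66

Since A1 is tangent to VA there, NA ⟂ VA, so N = A + (0, -8.9) = (46.40, -8.900). On A1, A sits at bearing 90° from N; a 147° counterclockwise sweep puts W at bearing 237°, so W = N + 8.9·(cos 237°, sin 237°) = (41.55, -16.36). Then |VW| = |W − V| = 44.66.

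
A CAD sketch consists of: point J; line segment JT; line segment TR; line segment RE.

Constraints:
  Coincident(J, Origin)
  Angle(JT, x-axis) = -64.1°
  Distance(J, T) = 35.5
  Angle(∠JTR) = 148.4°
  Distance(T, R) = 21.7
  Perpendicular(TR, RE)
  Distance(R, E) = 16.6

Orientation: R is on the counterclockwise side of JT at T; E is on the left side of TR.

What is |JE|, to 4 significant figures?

51.97

J is at the origin; JT runs at -64.1° with length 35.5, so T = 35.5·(cos -64.1°, sin -64.1°) = (15.51, -31.93). ∠JTR = 148.4°, so TR runs at -64.1° + (180° − 148.4°) = -32.50° from the x-axis; with |TR| = 21.7, R = T + 21.7·(cos -32.50°, sin -32.50°) = (33.81, -43.59). The perpendicularity gives RE at right angles to TR; with |RE| = 16.6 on the left of TR, E = R + 16.6·(0.5373, 0.8434) = (42.73, -29.59). Then |JE| = |E − J| = 51.97.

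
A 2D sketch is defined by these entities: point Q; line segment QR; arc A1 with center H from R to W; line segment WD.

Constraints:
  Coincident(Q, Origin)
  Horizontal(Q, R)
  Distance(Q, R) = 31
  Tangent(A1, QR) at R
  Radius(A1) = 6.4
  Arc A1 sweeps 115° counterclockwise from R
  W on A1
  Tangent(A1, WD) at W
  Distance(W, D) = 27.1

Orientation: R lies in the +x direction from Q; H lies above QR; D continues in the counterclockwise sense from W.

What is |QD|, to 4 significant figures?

42.14

Q is at the origin; QR is horizontal with |QR| = 31.0 and R on the +x side, so R = (31.00, 0.000). Since A1 is tangent to QR there, HR ⟂ QR, so H = R + (0, 6.4) = (31.00, 6.400). On A1, R sits at bearing -90° from H; a 115° counterclockwise sweep puts W at bearing 25°, so W = H + 6.4·(cos 25°, sin 25°) = (36.80, 9.105). Tangency of A1 to WD means the radius HW is perpendicular to WD, so WD runs along (−sin 25°, cos 25°); with |WD| = 27.1, D = (25.35, 33.67). Then |QD| = |D − Q| = 42.14.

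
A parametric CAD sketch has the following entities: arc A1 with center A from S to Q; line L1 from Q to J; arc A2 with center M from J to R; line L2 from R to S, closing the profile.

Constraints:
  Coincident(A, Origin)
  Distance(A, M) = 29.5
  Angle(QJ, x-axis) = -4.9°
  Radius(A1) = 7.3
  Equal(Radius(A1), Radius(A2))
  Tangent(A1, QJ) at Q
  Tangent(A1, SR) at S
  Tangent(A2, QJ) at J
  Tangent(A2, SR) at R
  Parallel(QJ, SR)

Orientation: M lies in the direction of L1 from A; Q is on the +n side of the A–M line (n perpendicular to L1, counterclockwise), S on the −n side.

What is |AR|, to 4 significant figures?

30.39

The slot axis is L1's direction at -4.9°, so u = (cos -4.9°, sin -4.9°) = (0.9963, -0.08542) and n = (−sin -4.9°, cos -4.9°) = (0.08542, 0.9963). A is at the origin and M lies 29.5 along u from A, so M = 29.5·u = (29.39, -2.520). Tangency of A1 to both parallel lines with radius 7.3 puts Q and S at A ± 7.3·n: Q = (0.6235, 7.273), S = (-0.6235, -7.273). Equal radii place J and R the same way about M: J = M + 7.3·n = (30.02, 4.754), R = M − 7.3·n = (28.77, -9.793). Then |AR| = |R − A| = 30.39.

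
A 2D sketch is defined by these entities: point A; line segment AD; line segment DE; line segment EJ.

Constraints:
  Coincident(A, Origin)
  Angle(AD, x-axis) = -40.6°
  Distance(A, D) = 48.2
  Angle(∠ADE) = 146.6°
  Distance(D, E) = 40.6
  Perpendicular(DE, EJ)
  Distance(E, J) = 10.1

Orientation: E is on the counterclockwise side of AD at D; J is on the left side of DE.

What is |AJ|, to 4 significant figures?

82.49

∠ADE = 146.6°, so DE runs at -40.6° + (180° − 146.6°) = -7.200° from the x-axis; with |DE| = 40.6, E = D + 40.6·(cos -7.200°, sin -7.200°) = (76.88, -36.46). DE ⟂ EJ; with |EJ| = 10.1 on the left of DE, J = E + 10.1·(0.1253, 0.9921) = (78.14, -26.44). Then |AJ| = |J − A| = 82.49.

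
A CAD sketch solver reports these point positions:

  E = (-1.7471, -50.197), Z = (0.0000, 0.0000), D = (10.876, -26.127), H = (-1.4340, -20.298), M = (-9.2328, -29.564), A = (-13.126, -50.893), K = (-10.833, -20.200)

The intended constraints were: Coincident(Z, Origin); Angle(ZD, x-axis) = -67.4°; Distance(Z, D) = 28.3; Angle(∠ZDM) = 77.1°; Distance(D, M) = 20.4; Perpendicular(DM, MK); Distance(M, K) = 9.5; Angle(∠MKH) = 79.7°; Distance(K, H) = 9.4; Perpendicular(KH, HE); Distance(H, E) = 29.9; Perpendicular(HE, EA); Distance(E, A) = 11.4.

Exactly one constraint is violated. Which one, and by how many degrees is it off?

Perpendicular(HE, EA) — off by 4.10°.

Z = (0.00, 0.00) ✓; ZD at -67.40° ✓; |ZD| = 28.30 ✓; ∠ZDM = 77.10° ✓; |DM| = 20.40 ✓; ∠(DM, MK) = 90.00° ✓; |MK| = 9.500 ✓; ∠MKH = 79.71° ✓; |KH| = 9.400 ✓; ∠(KH, HE) = 90.00° ✓; |HE| = 29.90 ✓; ∠(HE, EA) = 85.90° ✗; |EA| = 11.40 ✓.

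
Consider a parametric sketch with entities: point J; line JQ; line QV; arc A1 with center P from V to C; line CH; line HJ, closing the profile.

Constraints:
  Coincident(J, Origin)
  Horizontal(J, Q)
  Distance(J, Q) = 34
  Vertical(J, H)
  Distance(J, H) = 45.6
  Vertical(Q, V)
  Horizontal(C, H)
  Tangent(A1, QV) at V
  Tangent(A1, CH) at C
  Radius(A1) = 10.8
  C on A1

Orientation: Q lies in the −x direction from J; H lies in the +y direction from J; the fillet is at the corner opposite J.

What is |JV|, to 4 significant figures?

48.65

J is at the origin; JQ is horizontal with |JQ| = 34.0 and Q on the −x side, so Q = (-34.00, 0.000). JH is vertical with |JH| = 45.6 and H on the +y side, so H = (0.000, 45.60). The virtual corner opposite J is at (-34.00, 45.60). A1 meets QV tangentially, so PV is at right angles to QV and A1 meets CH tangentially, so PC is at right angles to CH, with radius 10.8, so the center P sits 10.8 in from both sides at P = (-23.20, 34.80). That places the tangent points at V = (-34.00, 34.80) on QV and C = (-23.20, 45.60) on CH. Then |JV| = |V − J| = 48.65.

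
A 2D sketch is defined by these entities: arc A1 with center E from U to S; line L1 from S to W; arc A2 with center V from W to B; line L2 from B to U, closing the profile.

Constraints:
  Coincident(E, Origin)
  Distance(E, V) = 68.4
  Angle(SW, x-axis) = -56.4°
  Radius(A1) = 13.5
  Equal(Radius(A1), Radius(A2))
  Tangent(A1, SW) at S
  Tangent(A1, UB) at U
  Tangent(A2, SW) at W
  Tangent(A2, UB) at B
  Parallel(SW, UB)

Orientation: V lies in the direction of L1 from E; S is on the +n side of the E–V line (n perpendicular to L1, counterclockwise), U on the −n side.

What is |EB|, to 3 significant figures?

69.7

The slot axis is L1's direction at -56.4°, so u = (cos -56.4°, sin -56.4°) = (0.553, -0.833) and n = (−sin -56.4°, cos -56.4°) = (0.833, 0.553). E is at the origin and V lies 68.4 along u from E, so V = 68.4·u = (37.9, -57.0). Tangency of A1 to both parallel lines with radius 13.5 puts S and U at E ± 13.5·n: S = (11.2, 7.47), U = (-11.2, -7.47). Equal radii place W and B the same way about V: W = V + 13.5·n = (49.1, -49.5), B = V − 13.5·n = (26.6, -64.4). Then |EB| = |B − E| = 69.7.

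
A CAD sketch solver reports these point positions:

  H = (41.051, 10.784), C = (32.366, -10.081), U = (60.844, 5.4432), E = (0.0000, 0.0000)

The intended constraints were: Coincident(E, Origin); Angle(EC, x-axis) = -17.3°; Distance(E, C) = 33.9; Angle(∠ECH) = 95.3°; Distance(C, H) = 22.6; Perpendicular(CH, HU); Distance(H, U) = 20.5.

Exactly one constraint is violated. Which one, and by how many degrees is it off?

Perpendicular(CH, HU) — off by 7.50°.

E = (0.00, 0.00) ✓; EC at -17.30° ✓; |EC| = 33.90 ✓; ∠ECH = 95.30° ✓; |CH| = 22.60 ✓; ∠(CH, HU) = 82.50° ✗; |HU| = 20.50 ✓.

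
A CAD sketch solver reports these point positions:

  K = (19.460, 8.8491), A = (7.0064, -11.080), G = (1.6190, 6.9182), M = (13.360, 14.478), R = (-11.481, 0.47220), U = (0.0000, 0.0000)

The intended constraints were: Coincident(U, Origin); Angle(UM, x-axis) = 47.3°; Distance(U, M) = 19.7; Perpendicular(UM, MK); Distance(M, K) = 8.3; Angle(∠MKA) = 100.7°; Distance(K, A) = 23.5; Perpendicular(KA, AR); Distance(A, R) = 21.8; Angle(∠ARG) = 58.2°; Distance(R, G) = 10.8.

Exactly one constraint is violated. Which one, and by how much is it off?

Distance(R, G) = 10.8 — off by 3.80.

U = (0.00, 0.00) ✓; UM at 47.30° ✓; |UM| = 19.70 ✓; ∠(UM, MK) = 90.00° ✓; |MK| = 8.300 ✓; ∠MKA = 100.7° ✓; |KA| = 23.50 ✓; ∠(KA, AR) = 90.00° ✓; |AR| = 21.80 ✓; ∠ARG = 58.20° ✓; |RG| = 14.60 ✗.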